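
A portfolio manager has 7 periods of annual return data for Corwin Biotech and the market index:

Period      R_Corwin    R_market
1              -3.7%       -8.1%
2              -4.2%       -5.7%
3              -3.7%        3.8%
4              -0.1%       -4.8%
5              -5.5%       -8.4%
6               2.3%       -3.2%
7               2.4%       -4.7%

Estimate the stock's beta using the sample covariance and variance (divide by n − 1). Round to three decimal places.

0.123

Mean R_i = (-3.7 − 4.2 − 3.7 − 0.1 − 5.5 + 2.3 + 2.4) / 7 = -1.7857%
Mean R_m = (-8.1 − 5.7 + 3.8 − 4.8 − 8.4 − 3.2 − 4.7) / 7 = -4.4429%
Σ(R_i − R̄_i)(R_m − R̄_m) = 12.3543  ⇒  Cov = 12.3543 / 6 = 2.0591
Σ(R_m − R̄_m)² = 100.2971  ⇒  Var(R_m) = 100.2971 / 6 = 16.7162
β = Cov / Var(R_m) = 2.0591 / 16.7162 = 0.1232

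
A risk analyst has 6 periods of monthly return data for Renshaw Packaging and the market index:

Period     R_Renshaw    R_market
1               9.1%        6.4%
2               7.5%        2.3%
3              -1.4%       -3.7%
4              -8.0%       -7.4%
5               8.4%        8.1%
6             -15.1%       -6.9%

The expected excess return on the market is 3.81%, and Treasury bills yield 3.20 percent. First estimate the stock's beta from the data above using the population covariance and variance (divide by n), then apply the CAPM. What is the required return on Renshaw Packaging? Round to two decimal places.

8.42%

Mean R_i = (9.1 + 7.5 − 1.4 − 8.0 + 8.4 − 15.1) / 6 = 0.0833%
Mean R_m = (6.4 + 2.3 − 3.7 − 7.4 + 8.1 − 6.9) / 6 = -0.2000%
Σ(R_i − R̄_i)(R_m − R̄_m) = 312.2000  ⇒  Cov = 312.2000 / 6 = 52.0333
Σ(R_m − R̄_m)² = 227.6800  ⇒  Var(R_m) = 227.6800 / 6 = 37.9467
β = Cov / Var(R_m) = 52.0333 / 37.9467 = 1.3712
E(R) = R_f + β × MRP = 3.20% + 1.3712 × 3.81% = 8.42%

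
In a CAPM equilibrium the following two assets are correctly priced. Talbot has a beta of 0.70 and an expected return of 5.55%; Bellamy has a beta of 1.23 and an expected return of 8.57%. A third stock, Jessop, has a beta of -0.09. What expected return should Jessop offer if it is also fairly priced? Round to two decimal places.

1.05%

MRP (SML slope) = (8.57% − 5.55%) / (1.23 − 0.70) = 3.02% / 0.53 = 5.6981%
R_f (intercept) = 5.55% − 0.70 × 5.6981% = 1.5613%
E(R_Jessop) = R_f + β × MRP = 1.5613% + -0.09 × 5.6981% = 1.05%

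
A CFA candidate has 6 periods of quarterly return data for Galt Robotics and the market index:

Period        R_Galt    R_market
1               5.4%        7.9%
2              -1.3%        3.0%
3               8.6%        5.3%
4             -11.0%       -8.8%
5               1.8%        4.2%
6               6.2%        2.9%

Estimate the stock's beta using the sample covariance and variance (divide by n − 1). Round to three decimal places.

1.091

Mean R_i = (5.4 − 1.3 + 8.6 − 11.0 + 1.8 + 6.2) / 6 = 1.6167%
Mean R_m = (7.9 + 3.0 + 5.3 − 8.8 + 4.2 + 2.9) / 6 = 2.4167%
Σ(R_i − R̄_i)(R_m − R̄_m) = 183.2383  ⇒  Cov = 183.2383 / 5 = 36.6477
Σ(R_m − R̄_m)² = 167.9483  ⇒  Var(R_m) = 167.9483 / 5 = 33.5897
β = Cov / Var(R_m) = 36.6477 / 33.5897 = 1.0910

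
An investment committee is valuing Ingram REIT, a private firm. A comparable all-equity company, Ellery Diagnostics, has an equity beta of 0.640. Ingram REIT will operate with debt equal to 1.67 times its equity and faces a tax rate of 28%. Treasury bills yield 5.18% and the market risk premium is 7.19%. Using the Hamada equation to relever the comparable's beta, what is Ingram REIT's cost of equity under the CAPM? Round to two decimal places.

β_L = β_U × [1 + (1 − t)(D/E)] = 0.640 × [1 + (1 − 0.28) × 1.67]
    = 0.640 × [1 + 0.72 × 1.67] = 0.640 × 2.2024 = 1.4095
E(R) = R_f + β_L × MRP = 5.18% + 1.4095 × 7.19% = 15.31%

15.31%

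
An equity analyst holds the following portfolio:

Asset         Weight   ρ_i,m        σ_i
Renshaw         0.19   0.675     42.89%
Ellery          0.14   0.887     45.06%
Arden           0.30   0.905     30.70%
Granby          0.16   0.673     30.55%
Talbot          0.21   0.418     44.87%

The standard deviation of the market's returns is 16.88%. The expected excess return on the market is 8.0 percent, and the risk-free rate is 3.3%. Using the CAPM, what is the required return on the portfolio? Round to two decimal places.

15.93%

β_Renshaw = 0.675 × 42.89% / 16.88% = 1.7151
β_Ellery = 0.887 × 45.06% / 16.88% = 2.3678
β_Arden = 0.905 × 30.70% / 16.88% = 1.6459
β_Granby = 0.673 × 30.55% / 16.88% = 1.2180
β_Talbot = 0.418 × 44.87% / 16.88% = 1.1111
β_P = Σ w_i β_i = 0.19×1.7151 + 0.14×2.3678 + 0.30×1.6459 + 0.16×1.2180 + 0.21×1.1111 = 1.5793
E(R_P) = R_f + β_P × MRP = 3.3% + 1.5793 × 8.0% = 15.93%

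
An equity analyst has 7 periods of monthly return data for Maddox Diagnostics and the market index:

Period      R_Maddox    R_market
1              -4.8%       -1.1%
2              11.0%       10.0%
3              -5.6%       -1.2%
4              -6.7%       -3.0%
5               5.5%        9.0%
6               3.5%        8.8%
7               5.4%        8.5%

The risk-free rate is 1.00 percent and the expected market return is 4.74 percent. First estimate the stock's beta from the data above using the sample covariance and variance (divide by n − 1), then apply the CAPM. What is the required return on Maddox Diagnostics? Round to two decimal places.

5.22%

Mean R_i = (-4.8 + 11.0 − 5.6 − 6.7 + 5.5 + 3.5 + 5.4) / 7 = 1.1857%
Mean R_m = (-1.1 + 10.0 − 1.2 − 3.0 + 9.0 + 8.8 + 8.5) / 7 = 4.4286%
Σ(R_i − R̄_i)(R_m − R̄_m) = 231.5429  ⇒  Cov = 231.5429 / 6 = 38.5905
Σ(R_m − R̄_m)² = 205.0543  ⇒  Var(R_m) = 205.0543 / 6 = 34.1757
β = Cov / Var(R_m) = 38.5905 / 34.1757 = 1.1292
MRP = 4.74% − 1.00% = 3.74%
E(R) = R_f + β × MRP = 1.00% + 1.1292 × 3.74% = 5.22%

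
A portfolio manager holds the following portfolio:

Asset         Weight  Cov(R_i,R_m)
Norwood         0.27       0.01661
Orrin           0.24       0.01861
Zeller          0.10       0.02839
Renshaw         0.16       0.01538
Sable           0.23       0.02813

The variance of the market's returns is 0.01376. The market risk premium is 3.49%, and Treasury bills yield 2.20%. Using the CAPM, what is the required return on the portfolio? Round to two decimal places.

7.46%

β_Norwood = 0.01661 / 0.01376 = 1.2071
β_Orrin = 0.01861 / 0.01376 = 1.3525
β_Zeller = 0.02839 / 0.01376 = 2.0632
β_Renshaw = 0.01538 / 0.01376 = 1.1177
β_Sable = 0.02813 / 0.01376 = 2.0443
β_P = Σ w_i β_i = 0.27×1.2071 + 0.24×1.3525 + 0.10×2.0632 + 0.16×1.1177 + 0.23×2.0443 = 1.5059
E(R_P) = R_f + β_P × MRP = 2.20% + 1.5059 × 3.49% = 7.46%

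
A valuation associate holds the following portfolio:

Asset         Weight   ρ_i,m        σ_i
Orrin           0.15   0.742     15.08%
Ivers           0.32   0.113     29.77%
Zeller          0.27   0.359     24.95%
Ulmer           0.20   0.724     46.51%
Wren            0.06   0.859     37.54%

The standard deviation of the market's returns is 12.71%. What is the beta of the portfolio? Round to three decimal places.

1.089

β_Orrin = 0.742 × 15.08% / 12.71% = 0.8804
β_Ivers = 0.113 × 29.77% / 12.71% = 0.2647
β_Zeller = 0.359 × 24.95% / 12.71% = 0.7047
β_Ulmer = 0.724 × 46.51% / 12.71% = 2.6494
β_Wren = 0.859 × 37.54% / 12.71% = 2.5371
β_P = Σ w_i β_i = 0.15×0.8804 + 0.32×0.2647 + 0.27×0.7047 + 0.20×2.6494 + 0.06×2.5371 = 1.0891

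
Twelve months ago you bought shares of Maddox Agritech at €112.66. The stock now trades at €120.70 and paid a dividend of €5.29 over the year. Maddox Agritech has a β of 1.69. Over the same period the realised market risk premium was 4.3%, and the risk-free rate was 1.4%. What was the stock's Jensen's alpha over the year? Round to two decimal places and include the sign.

Realised HPR = (P1 + D1 − P0) / P0 = (120.70 + 5.29 − 112.66) / 112.66 = 13.33 / 112.66 = 11.8321%
CAPM required = R_f + β·MRP = 1.4% + 1.69 × 4.3% = 8.6670%
α = realised − required = 11.8321% − 8.6670% = +3.17%

+3.17%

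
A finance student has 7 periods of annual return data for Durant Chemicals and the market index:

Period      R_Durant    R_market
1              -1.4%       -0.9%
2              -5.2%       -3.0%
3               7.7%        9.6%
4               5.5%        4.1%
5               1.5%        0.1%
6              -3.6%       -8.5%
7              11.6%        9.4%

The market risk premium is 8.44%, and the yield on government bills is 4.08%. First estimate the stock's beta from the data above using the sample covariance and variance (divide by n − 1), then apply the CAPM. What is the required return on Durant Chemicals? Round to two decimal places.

Mean R_i = (-1.4 − 5.2 + 7.7 + 5.5 + 1.5 − 3.6 + 11.6) / 7 = 2.3000%
Mean R_m = (-0.9 − 3.0 + 9.6 + 4.1 + 0.1 − 8.5 + 9.4) / 7 = 1.5429%
Σ(R_i − R̄_i)(R_m − R̄_m) = 228.2800  ⇒  Cov = 228.2800 / 6 = 38.0467
Σ(R_m − R̄_m)² = 262.7371  ⇒  Var(R_m) = 262.7371 / 6 = 43.7895
β = Cov / Var(R_m) = 38.0467 / 43.7895 = 0.8689
E(R) = R_f + β × MRP = 4.08% + 0.8689 × 8.44% = 11.41%

11.41%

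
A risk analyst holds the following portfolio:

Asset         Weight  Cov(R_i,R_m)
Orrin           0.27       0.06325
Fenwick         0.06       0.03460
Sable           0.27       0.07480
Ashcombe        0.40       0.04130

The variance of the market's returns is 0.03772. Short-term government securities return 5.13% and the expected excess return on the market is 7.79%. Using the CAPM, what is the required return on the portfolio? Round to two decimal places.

β_Orrin = 0.06325 / 0.03772 = 1.6768
β_Fenwick = 0.03460 / 0.03772 = 0.9173
β_Sable = 0.07480 / 0.03772 = 1.9830
β_Ashcombe = 0.04130 / 0.03772 = 1.0949
β_P = Σ w_i β_i = 0.27×1.6768 + 0.06×0.9173 + 0.27×1.9830 + 0.40×1.0949 = 1.4811
E(R_P) = R_f + β_P × MRP = 5.13% + 1.4811 × 7.79% = 16.67%

16.67%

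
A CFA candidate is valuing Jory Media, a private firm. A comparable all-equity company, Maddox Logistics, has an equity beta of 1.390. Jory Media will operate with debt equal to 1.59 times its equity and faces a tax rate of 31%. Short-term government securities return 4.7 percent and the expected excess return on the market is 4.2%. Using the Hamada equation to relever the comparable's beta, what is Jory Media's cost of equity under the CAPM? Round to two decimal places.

β_L = β_U × [1 + (1 − t)(D/E)] = 1.390 × [1 + (1 − 0.31) × 1.59]
    = 1.390 × [1 + 0.69 × 1.59] = 1.390 × 2.0971 = 2.9150
E(R) = R_f + β_L × MRP = 4.7% + 2.9150 × 4.2% = 16.94%

16.94%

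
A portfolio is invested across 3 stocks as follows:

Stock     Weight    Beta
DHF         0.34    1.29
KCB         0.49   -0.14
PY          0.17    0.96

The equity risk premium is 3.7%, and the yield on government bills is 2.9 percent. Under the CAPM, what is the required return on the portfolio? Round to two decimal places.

β_P = Σ w_i β_i = 0.34×1.29 + 0.49×-0.14 + 0.17×0.96 = 0.5332
E(R_P) = R_f + β_P × MRP = 2.9% + 0.5332 × 3.7% = 4.87%

4.87%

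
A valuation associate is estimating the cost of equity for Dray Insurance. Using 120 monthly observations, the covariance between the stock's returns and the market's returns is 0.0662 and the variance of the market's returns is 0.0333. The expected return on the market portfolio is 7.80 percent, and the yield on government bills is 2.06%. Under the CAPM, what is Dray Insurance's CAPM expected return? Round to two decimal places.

β = Cov(R_i, R_m) / Var(R_m) = 0.0662 / 0.0333 = 1.9880
MRP = 7.80% − 2.06% = 5.74%
E(R) = R_f + β × MRP = 2.06% + 1.9880 × 5.74% = 13.47%

13.47%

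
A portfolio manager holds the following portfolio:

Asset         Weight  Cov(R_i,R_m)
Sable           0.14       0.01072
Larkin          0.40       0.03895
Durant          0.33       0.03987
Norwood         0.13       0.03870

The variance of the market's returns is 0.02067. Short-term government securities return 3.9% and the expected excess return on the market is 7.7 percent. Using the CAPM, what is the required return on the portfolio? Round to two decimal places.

17.04%

β_Sable = 0.01072 / 0.02067 = 0.5186
β_Larkin = 0.03895 / 0.02067 = 1.8844
β_Durant = 0.03987 / 0.02067 = 1.9289
β_Norwood = 0.03870 / 0.02067 = 1.8723
β_P = Σ w_i β_i = 0.14×0.5186 + 0.40×1.8844 + 0.33×1.9289 + 0.13×1.8723 = 1.7063
E(R_P) = R_f + β_P × MRP = 3.9% + 1.7063 × 7.7% = 17.04%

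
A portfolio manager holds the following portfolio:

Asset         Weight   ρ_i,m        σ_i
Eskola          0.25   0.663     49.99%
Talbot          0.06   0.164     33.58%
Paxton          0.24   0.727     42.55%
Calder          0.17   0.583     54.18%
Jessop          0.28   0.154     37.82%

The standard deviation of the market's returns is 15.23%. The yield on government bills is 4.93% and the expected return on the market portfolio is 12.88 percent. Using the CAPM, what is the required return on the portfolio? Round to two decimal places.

β_Eskola = 0.663 × 49.99% / 15.23% = 2.1762
β_Talbot = 0.164 × 33.58% / 15.23% = 0.3616
β_Paxton = 0.727 × 42.55% / 15.23% = 2.0311
β_Calder = 0.583 × 54.18% / 15.23% = 2.0740
β_Jessop = 0.154 × 37.82% / 15.23% = 0.3824
β_P = Σ w_i β_i = 0.25×2.1762 + 0.06×0.3616 + 0.24×2.0311 + 0.17×2.0740 + 0.28×0.3824 = 1.5129
MRP = 12.88% − 4.93% = 7.95%
E(R_P) = R_f + β_P × MRP = 4.93% + 1.5129 × 7.95% = 16.96%

16.96%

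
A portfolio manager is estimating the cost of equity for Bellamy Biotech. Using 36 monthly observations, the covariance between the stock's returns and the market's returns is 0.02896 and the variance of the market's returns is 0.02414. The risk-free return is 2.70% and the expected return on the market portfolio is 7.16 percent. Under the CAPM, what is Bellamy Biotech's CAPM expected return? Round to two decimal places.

β = Cov(R_i, R_m) / Var(R_m) = 0.02896 / 0.02414 = 1.1997
MRP = 7.16% − 2.70% = 4.46%
E(R) = R_f + β × MRP = 2.70% + 1.1997 × 4.46% = 8.05%

8.05%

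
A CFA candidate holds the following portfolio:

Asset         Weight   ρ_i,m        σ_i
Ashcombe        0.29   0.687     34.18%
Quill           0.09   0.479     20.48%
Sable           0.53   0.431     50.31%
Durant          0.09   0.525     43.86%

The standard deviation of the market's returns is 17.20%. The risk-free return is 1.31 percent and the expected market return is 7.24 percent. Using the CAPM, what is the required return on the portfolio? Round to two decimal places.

β_Ashcombe = 0.687 × 34.18% / 17.20% = 1.3652
β_Quill = 0.479 × 20.48% / 17.20% = 0.5703
β_Sable = 0.431 × 50.31% / 17.20% = 1.2607
β_Durant = 0.525 × 43.86% / 17.20% = 1.3388
β_P = Σ w_i β_i = 0.29×1.3652 + 0.09×0.5703 + 0.53×1.2607 + 0.09×1.3388 = 1.2359
MRP = 7.24% − 1.31% = 5.93%
E(R_P) = R_f + β_P × MRP = 1.31% + 1.2359 × 5.93% = 8.64%

8.64%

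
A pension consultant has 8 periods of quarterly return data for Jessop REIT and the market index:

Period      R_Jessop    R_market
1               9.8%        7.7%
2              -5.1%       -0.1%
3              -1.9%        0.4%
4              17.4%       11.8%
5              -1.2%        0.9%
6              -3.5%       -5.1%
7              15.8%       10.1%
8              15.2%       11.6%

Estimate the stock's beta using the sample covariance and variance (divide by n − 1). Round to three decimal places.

Mean R_i = (9.8 − 5.1 − 1.9 + 17.4 − 1.2 − 3.5 + 15.8 + 15.2) / 8 = 5.8125%
Mean R_m = (7.7 − 0.1 + 0.4 + 11.8 + 0.9 − 5.1 + 10.1 + 11.6) / 8 = 4.6625%
Σ(R_i − R̄_i)(R_m − R̄_m) = 416.3938  ⇒  Cov = 416.3938 / 7 = 59.4848
Σ(R_m − R̄_m)² = 288.1788  ⇒  Var(R_m) = 288.1788 / 7 = 41.1684
β = Cov / Var(R_m) = 59.4848 / 41.1684 = 1.4449

1.445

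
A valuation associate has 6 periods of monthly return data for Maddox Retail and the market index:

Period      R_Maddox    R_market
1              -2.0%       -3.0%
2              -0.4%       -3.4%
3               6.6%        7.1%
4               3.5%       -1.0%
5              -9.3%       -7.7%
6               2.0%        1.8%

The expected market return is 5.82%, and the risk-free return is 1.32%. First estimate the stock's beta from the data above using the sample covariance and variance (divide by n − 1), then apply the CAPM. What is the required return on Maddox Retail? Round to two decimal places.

Mean R_i = (-2.0 − 0.4 + 6.6 + 3.5 − 9.3 + 2.0) / 6 = 0.0667%
Mean R_m = (-3.0 − 3.4 + 7.1 − 1.0 − 7.7 + 1.8) / 6 = -1.0333%
Σ(R_i − R̄_i)(R_m − R̄_m) = 126.3433  ⇒  Cov = 126.3433 / 5 = 25.2687
Σ(R_m − R̄_m)² = 128.0933  ⇒  Var(R_m) = 128.0933 / 5 = 25.6187
β = Cov / Var(R_m) = 25.2687 / 25.6187 = 0.9863
MRP = 5.82% − 1.32% = 4.50%
E(R) = R_f + β × MRP = 1.32% + 0.9863 × 4.50% = 5.76%

5.76%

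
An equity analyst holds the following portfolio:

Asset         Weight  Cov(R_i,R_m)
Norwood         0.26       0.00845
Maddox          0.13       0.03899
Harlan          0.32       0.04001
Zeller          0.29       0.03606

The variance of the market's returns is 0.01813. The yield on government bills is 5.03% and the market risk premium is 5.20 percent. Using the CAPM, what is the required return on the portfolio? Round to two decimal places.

β_Norwood = 0.00845 / 0.01813 = 0.4661
β_Maddox = 0.03899 / 0.01813 = 2.1506
β_Harlan = 0.04001 / 0.01813 = 2.2068
β_Zeller = 0.03606 / 0.01813 = 1.9890
β_P = Σ w_i β_i = 0.26×0.4661 + 0.13×2.1506 + 0.32×2.2068 + 0.29×1.9890 = 1.6838
E(R_P) = R_f + β_P × MRP = 5.03% + 1.6838 × 5.20% = 13.79%

13.79%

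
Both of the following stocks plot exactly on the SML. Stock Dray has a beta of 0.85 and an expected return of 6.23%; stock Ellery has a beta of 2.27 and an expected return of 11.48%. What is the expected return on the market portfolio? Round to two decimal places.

6.78%

Both satisfy E(R) = R_f + β·MRP, so the slope of the SML is
MRP = (11.48% − 6.23%) / (2.27 − 0.85) = 5.25% / 1.42 = 3.6972%
R_f = E(R_Dray) − β_Dray·MRP = 6.23% − 0.85 × 3.6972% = 3.0874%
E(R_m) = R_f + MRP = 3.0874% + 3.6972% = 6.78%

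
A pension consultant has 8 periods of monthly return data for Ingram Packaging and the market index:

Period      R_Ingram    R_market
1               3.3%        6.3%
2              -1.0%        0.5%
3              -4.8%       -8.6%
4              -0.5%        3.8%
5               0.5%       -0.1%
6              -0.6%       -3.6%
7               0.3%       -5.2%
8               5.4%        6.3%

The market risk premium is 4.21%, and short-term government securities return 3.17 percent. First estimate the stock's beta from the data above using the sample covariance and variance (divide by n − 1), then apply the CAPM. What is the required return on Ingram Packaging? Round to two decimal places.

Mean R_i = (3.3 − 1.0 − 4.8 − 0.5 + 0.5 − 0.6 + 0.3 + 5.4) / 8 = 0.3250%
Mean R_m = (6.3 + 0.5 − 8.6 + 3.8 − 0.1 − 3.6 − 5.2 + 6.3) / 8 = -0.0750%
Σ(R_i − R̄_i)(R_m − R̄_m) = 94.4350  ⇒  Cov = 94.4350 / 7 = 13.4907
Σ(R_m − R̄_m)² = 207.9950  ⇒  Var(R_m) = 207.9950 / 7 = 29.7136
β = Cov / Var(R_m) = 13.4907 / 29.7136 = 0.4540
E(R) = R_f + β × MRP = 3.17% + 0.4540 × 4.21% = 5.08%

5.08%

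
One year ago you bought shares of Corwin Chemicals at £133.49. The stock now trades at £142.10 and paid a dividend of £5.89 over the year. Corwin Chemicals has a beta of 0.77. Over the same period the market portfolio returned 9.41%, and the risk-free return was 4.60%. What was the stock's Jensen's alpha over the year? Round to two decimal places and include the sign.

+2.56%

Realised HPR = (P1 + D1 − P0) / P0 = (142.10 + 5.89 − 133.49) / 133.49 = 14.50 / 133.49 = 10.8622%
MRP = 9.41% − 4.60% = 4.81%
CAPM required = R_f + β·MRP = 4.60% + 0.77 × 4.81% = 8.3037%
α = realised − required = 10.8622% − 8.3037% = +2.56%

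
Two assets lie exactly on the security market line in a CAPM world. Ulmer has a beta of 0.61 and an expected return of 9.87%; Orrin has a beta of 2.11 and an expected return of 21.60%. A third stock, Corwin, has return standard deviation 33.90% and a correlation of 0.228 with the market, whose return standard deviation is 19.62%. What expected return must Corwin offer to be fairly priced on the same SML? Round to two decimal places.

8.18%

MRP = (21.60% − 9.87%) / (2.11 − 0.61) = 7.8200%
R_f = 9.87% − 0.61 × 7.8200% = 5.0998%
β_Corwin = ρ·σ_i/σ_m = 0.228 × 33.90 / 19.62 = 0.3939
E(R_Corwin) = R_f + β × MRP = 5.0998% + 0.3939 × 7.8200% = 8.18%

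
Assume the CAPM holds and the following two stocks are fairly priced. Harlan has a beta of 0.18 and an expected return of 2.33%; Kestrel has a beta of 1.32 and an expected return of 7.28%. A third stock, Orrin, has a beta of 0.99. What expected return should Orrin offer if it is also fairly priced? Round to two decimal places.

5.85%

MRP (SML slope) = (7.28% − 2.33%) / (1.32 − 0.18) = 4.95% / 1.14 = 4.3421%
R_f (intercept) = 2.33% − 0.18 × 4.3421% = 1.5484%
E(R_Orrin) = R_f + β × MRP = 1.5484% + 0.99 × 4.3421% = 5.85%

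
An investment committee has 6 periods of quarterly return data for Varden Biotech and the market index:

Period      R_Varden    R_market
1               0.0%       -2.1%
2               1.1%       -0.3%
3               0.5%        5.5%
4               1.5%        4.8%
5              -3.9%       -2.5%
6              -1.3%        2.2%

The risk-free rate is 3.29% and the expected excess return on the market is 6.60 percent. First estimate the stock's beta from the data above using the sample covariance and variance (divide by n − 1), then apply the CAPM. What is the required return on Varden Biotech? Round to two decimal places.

5.43%

Mean R_i = (0.0 + 1.1 + 0.5 + 1.5 − 3.9 − 1.3) / 6 = -0.3500%
Mean R_m = (-2.1 − 0.3 + 5.5 + 4.8 − 2.5 + 2.2) / 6 = 1.2667%
Σ(R_i − R̄_i)(R_m − R̄_m) = 19.1700  ⇒  Cov = 19.1700 / 5 = 3.8340
Σ(R_m − R̄_m)² = 59.2533  ⇒  Var(R_m) = 59.2533 / 5 = 11.8507
β = Cov / Var(R_m) = 3.8340 / 11.8507 = 0.3235
E(R) = R_f + β × MRP = 3.29% + 0.3235 × 6.60% = 5.43%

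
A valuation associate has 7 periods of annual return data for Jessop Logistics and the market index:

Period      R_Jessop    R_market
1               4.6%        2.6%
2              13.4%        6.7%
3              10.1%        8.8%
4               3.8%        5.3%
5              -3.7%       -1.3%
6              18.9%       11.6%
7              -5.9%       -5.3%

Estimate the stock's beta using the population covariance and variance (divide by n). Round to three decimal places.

1.449

Mean R_i = (4.6 + 13.4 + 10.1 + 3.8 − 3.7 + 18.9 − 5.9) / 7 = 5.8857%
Mean R_m = (2.6 + 6.7 + 8.8 + 5.3 − 1.3 + 11.6 − 5.3) / 7 = 4.0571%
Σ(R_i − R̄_i)(R_m − R̄_m) = 298.9257  ⇒  Cov = 298.9257 / 7 = 42.7037
Σ(R_m − R̄_m)² = 206.2971  ⇒  Var(R_m) = 206.2971 / 7 = 29.4710
β = Cov / Var(R_m) = 42.7037 / 29.4710 = 1.4490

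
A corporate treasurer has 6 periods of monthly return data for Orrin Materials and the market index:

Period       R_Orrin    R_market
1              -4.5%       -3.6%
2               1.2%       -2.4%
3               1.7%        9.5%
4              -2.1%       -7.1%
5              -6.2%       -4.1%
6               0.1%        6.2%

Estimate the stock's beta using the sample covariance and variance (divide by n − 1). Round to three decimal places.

Mean R_i = (-4.5 + 1.2 + 1.7 − 2.1 − 6.2 + 0.1) / 6 = -1.6333%
Mean R_m = (-3.6 − 2.4 + 9.5 − 7.1 − 4.1 + 6.2) / 6 = -0.2500%
Σ(R_i − R̄_i)(R_m − R̄_m) = 67.9700  ⇒  Cov = 67.9700 / 5 = 13.5940
Σ(R_m − R̄_m)² = 214.2550  ⇒  Var(R_m) = 214.2550 / 5 = 42.8510
β = Cov / Var(R_m) = 13.5940 / 42.8510 = 0.3172

0.317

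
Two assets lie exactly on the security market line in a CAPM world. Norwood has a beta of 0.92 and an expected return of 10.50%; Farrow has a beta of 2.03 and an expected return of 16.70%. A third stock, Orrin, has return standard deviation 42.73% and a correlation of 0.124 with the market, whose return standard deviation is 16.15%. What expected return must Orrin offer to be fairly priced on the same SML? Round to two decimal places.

7.19%

MRP = (16.70% − 10.50%) / (2.03 − 0.92) = 5.5856%
R_f = 10.50% − 0.92 × 5.5856% = 5.3612%
β_Orrin = ρ·σ_i/σ_m = 0.124 × 42.73 / 16.15 = 0.3281
E(R_Orrin) = R_f + β × MRP = 5.3612% + 0.3281 × 5.5856% = 7.19%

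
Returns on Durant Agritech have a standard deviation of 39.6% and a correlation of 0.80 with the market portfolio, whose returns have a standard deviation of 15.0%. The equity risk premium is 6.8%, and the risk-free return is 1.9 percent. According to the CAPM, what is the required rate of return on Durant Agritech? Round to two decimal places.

β = ρ × σ_i / σ_m = 0.80 × 39.6% / 15.0% = 2.1120
E(R) = 1.9% + 2.1120 × 6.8% = 16.26%

16.26%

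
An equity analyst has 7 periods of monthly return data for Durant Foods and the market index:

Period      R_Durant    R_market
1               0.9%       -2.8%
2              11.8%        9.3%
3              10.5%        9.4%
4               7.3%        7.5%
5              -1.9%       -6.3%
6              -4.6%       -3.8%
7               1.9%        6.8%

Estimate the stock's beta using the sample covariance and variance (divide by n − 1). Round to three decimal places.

Mean R_i = (0.9 + 11.8 + 10.5 + 7.3 − 1.9 − 4.6 + 1.9) / 7 = 3.7000%
Mean R_m = (-2.8 + 9.3 + 9.4 + 7.5 − 6.3 − 3.8 + 6.8) / 7 = 2.8714%
Σ(R_i − R̄_i)(R_m − R̄_m) = 228.6700  ⇒  Cov = 228.6700 / 6 = 38.1117
Σ(R_m − R̄_m)² = 281.5943  ⇒  Var(R_m) = 281.5943 / 6 = 46.9324
β = Cov / Var(R_m) = 38.1117 / 46.9324 = 0.8121

0.812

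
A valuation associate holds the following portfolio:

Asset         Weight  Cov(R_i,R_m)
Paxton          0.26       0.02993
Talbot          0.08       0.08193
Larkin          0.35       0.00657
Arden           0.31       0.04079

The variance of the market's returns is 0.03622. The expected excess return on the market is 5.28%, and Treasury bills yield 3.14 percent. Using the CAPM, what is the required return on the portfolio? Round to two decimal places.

β_Paxton = 0.02993 / 0.03622 = 0.8263
β_Talbot = 0.08193 / 0.03622 = 2.2620
β_Larkin = 0.00657 / 0.03622 = 0.1814
β_Arden = 0.04079 / 0.03622 = 1.1262
β_P = Σ w_i β_i = 0.26×0.8263 + 0.08×2.2620 + 0.35×0.1814 + 0.31×1.1262 = 0.8084
E(R_P) = R_f + β_P × MRP = 3.14% + 0.8084 × 5.28% = 7.41%

7.41%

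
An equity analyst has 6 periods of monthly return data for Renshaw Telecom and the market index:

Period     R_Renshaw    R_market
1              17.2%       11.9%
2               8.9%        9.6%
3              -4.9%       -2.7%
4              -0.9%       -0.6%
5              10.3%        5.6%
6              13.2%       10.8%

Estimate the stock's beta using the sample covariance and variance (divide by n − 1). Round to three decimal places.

1.325

Mean R_i = (17.2 + 8.9 − 4.9 − 0.9 + 10.3 + 13.2) / 6 = 7.3000%
Mean R_m = (11.9 + 9.6 − 2.7 − 0.6 + 5.6 + 10.8) / 6 = 5.7667%
Σ(R_i − R̄_i)(R_m − R̄_m) = 251.5500  ⇒  Cov = 251.5500 / 5 = 50.3100
Σ(R_m − R̄_m)² = 189.8933  ⇒  Var(R_m) = 189.8933 / 5 = 37.9787
β = Cov / Var(R_m) = 50.3100 / 37.9787 = 1.3247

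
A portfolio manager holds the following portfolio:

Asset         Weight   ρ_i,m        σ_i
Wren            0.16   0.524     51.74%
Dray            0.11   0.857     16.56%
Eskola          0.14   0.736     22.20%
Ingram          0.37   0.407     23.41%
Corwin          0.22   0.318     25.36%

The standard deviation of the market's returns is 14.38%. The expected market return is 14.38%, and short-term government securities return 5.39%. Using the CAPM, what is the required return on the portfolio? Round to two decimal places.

13.82%

β_Wren = 0.524 × 51.74% / 14.38% = 1.8854
β_Dray = 0.857 × 16.56% / 14.38% = 0.9869
β_Eskola = 0.736 × 22.20% / 14.38% = 1.1362
β_Ingram = 0.407 × 23.41% / 14.38% = 0.6626
β_Corwin = 0.318 × 25.36% / 14.38% = 0.5608
β_P = Σ w_i β_i = 0.16×1.8854 + 0.11×0.9869 + 0.14×1.1362 + 0.37×0.6626 + 0.22×0.5608 = 0.9378
MRP = 14.38% − 5.39% = 8.99%
E(R_P) = R_f + β_P × MRP = 5.39% + 0.9378 × 8.99% = 13.82%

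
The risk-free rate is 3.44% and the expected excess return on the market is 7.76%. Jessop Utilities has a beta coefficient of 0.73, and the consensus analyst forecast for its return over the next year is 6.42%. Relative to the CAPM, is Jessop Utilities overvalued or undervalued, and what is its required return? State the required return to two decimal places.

Required return = R_f + β·MRP = 3.44% + 0.73 × 7.76% = 9.10%
Forecast 6.42% < required 9.10% → the stock plots below the SML → overvalued.

Overvalued; required return 9.10%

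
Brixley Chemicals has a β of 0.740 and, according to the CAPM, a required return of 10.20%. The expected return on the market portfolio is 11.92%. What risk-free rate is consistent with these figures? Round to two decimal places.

E(R) = R_f + β(E(R_m) − R_f) = R_f(1 − β) + β·E(R_m)
10.20% = R_f × (1 − 0.740) + 0.740 × 11.92%
10.20% = R_f × 0.260 + 8.82080%
R_f = (10.20% − 8.82080%) / 0.260 = 5.30%

5.30%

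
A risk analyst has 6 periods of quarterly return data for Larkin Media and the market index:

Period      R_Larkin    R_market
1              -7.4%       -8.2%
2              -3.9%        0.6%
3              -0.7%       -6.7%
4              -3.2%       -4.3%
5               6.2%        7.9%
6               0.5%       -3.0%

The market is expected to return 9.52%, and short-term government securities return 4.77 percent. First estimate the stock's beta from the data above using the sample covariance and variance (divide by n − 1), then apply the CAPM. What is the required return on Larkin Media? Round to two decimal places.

7.68%

Mean R_i = (-7.4 − 3.9 − 0.7 − 3.2 + 6.2 + 0.5) / 6 = -1.4167%
Mean R_m = (-8.2 + 0.6 − 6.7 − 4.3 + 7.9 − 3.0) / 6 = -2.2833%
Σ(R_i − R̄_i)(R_m − R̄_m) = 104.8617  ⇒  Cov = 104.8617 / 5 = 20.9723
Σ(R_m − R̄_m)² = 171.1083  ⇒  Var(R_m) = 171.1083 / 5 = 34.2217
β = Cov / Var(R_m) = 20.9723 / 34.2217 = 0.6128
MRP = 9.52% − 4.77% = 4.75%
E(R) = R_f + β × MRP = 4.77% + 0.6128 × 4.75% = 7.68%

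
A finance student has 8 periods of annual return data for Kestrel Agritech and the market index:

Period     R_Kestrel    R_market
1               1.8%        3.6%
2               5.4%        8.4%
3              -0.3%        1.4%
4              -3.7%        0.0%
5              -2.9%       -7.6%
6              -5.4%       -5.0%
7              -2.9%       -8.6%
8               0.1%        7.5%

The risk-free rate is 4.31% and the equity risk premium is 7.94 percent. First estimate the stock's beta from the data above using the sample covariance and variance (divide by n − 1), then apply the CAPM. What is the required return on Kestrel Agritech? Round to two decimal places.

Mean R_i = (1.8 + 5.4 − 0.3 − 3.7 − 2.9 − 5.4 − 2.9 + 0.1) / 8 = -0.9875%
Mean R_m = (3.6 + 8.4 + 1.4 + 0.0 − 7.6 − 5.0 − 8.6 + 7.5) / 8 = -0.0375%
Σ(R_i − R̄_i)(R_m − R̄_m) = 125.8538  ⇒  Cov = 125.8538 / 7 = 17.9791
Σ(R_m − R̄_m)² = 298.4388  ⇒  Var(R_m) = 298.4388 / 7 = 42.6341
β = Cov / Var(R_m) = 17.9791 / 42.6341 = 0.4217
E(R) = R_f + β × MRP = 4.31% + 0.4217 × 7.94% = 7.66%

7.66%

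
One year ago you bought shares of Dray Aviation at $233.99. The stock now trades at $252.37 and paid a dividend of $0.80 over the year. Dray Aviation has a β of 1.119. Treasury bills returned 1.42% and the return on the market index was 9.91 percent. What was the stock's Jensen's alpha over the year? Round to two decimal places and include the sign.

Realised HPR = (P1 + D1 − P0) / P0 = (252.37 + 0.80 − 233.99) / 233.99 = 19.18 / 233.99 = 8.1969%
MRP = 9.91% − 1.42% = 8.49%
CAPM required = R_f + β·MRP = 1.42% + 1.119 × 8.49% = 10.92031%
α = realised − required = 8.1969% − 10.92031% = -2.72%

-2.72%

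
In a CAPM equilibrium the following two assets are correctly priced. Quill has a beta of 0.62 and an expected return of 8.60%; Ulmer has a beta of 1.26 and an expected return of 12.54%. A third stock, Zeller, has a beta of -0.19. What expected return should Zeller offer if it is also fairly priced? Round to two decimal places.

3.61%

MRP (SML slope) = (12.54% − 8.60%) / (1.26 − 0.62) = 3.94% / 0.64 = 6.1563%
R_f (intercept) = 8.60% − 0.62 × 6.1563% = 4.7831%
E(R_Zeller) = R_f + β × MRP = 4.7831% + -0.19 × 6.1563% = 3.61%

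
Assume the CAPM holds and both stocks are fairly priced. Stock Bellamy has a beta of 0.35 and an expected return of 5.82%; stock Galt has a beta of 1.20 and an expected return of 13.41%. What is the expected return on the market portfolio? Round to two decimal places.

11.62%

Both satisfy E(R) = R_f + β·MRP, so the slope of the SML is
MRP = (13.41% − 5.82%) / (1.20 − 0.35) = 7.59% / 0.85 = 8.9294%
R_f = E(R_Bellamy) − β_Bellamy·MRP = 5.82% − 0.35 × 8.9294% = 2.6947%
E(R_m) = R_f + MRP = 2.6947% + 8.9294% = 11.62%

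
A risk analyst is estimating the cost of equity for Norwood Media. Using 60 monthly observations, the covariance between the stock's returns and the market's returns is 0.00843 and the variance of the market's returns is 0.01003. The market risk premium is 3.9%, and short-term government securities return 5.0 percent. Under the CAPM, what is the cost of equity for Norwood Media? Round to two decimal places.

β = Cov(R_i, R_m) / Var(R_m) = 0.00843 / 0.01003 = 0.8405
E(R) = R_f + β × MRP = 5.0% + 0.8405 × 3.9% = 8.28%

8.28%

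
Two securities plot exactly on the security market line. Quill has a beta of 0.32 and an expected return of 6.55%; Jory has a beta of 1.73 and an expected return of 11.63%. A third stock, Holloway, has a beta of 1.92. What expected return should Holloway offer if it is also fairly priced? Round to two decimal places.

MRP (SML slope) = (11.63% − 6.55%) / (1.73 − 0.32) = 5.08% / 1.41 = 3.6028%
R_f (intercept) = 6.55% − 0.32 × 3.6028% = 5.3971%
E(R_Holloway) = R_f + β × MRP = 5.3971% + 1.92 × 3.6028% = 12.31%

12.31%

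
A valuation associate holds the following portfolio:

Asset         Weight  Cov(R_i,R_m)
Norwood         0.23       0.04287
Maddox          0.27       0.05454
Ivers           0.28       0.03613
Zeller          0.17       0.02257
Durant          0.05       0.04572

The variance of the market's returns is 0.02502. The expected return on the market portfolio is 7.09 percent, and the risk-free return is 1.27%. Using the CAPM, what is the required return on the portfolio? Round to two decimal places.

10.77%

β_Norwood = 0.04287 / 0.02502 = 1.7134
β_Maddox = 0.05454 / 0.02502 = 2.1799
β_Ivers = 0.03613 / 0.02502 = 1.4440
β_Zeller = 0.02257 / 0.02502 = 0.9021
β_Durant = 0.04572 / 0.02502 = 1.8273
β_P = Σ w_i β_i = 0.23×1.7134 + 0.27×2.1799 + 0.28×1.4440 + 0.17×0.9021 + 0.05×1.8273 = 1.6317
MRP = 7.09% − 1.27% = 5.82%
E(R_P) = R_f + β_P × MRP = 1.27% + 1.6317 × 5.82% = 10.77%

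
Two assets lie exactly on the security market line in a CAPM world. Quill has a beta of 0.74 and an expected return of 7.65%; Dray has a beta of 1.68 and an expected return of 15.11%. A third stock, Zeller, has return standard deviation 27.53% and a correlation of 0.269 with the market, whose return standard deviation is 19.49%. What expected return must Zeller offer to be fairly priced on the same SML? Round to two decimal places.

4.79%

MRP = (15.11% − 7.65%) / (1.68 − 0.74) = 7.9362%
R_f = 7.65% − 0.74 × 7.9362% = 1.7772%
β_Zeller = ρ·σ_i/σ_m = 0.269 × 27.53 / 19.49 = 0.3800
E(R_Zeller) = R_f + β × MRP = 1.7772% + 0.3800 × 7.9362% = 4.79%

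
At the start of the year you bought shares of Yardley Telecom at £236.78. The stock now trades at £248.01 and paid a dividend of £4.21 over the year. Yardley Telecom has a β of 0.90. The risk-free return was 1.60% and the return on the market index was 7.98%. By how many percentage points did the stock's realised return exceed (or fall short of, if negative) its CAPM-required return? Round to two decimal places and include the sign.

Realised HPR = (P1 + D1 − P0) / P0 = (248.01 + 4.21 − 236.78) / 236.78 = 15.44 / 236.78 = 6.5208%
MRP = 7.98% − 1.60% = 6.38%
CAPM required = R_f + β·MRP = 1.60% + 0.90 × 6.38% = 7.3420%
α = realised − required = 6.5208% − 7.3420% = -0.82%

-0.82%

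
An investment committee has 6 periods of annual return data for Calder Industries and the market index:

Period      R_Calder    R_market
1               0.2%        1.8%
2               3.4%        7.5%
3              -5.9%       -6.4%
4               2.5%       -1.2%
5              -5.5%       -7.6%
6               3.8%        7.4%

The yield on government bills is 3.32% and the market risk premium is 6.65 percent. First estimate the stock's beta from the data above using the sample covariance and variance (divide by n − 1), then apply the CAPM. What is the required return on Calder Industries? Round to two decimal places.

Mean R_i = (0.2 + 3.4 − 5.9 + 2.5 − 5.5 + 3.8) / 6 = -0.2500%
Mean R_m = (1.8 + 7.5 − 6.4 − 1.2 − 7.6 + 7.4) / 6 = 0.2500%
Σ(R_i − R̄_i)(R_m − R̄_m) = 130.9150  ⇒  Cov = 130.9150 / 5 = 26.1830
Σ(R_m − R̄_m)² = 214.0350  ⇒  Var(R_m) = 214.0350 / 5 = 42.8070
β = Cov / Var(R_m) = 26.1830 / 42.8070 = 0.6117
E(R) = R_f + β × MRP = 3.32% + 0.6117 × 6.65% = 7.39%

7.39%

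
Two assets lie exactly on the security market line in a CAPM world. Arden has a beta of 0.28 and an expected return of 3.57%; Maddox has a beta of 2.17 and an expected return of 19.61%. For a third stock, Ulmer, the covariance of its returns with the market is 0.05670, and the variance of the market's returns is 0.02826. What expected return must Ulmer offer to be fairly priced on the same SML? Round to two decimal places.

18.22%

MRP = (19.61% − 3.57%) / (2.17 − 0.28) = 8.4868%
R_f = 3.57% − 0.28 × 8.4868% = 1.1937%
β_Ulmer = Cov / Var(R_m) = 0.05670 / 0.02826 = 2.0064
E(R_Ulmer) = R_f + β × MRP = 1.1937% + 2.0064 × 8.4868% = 18.22%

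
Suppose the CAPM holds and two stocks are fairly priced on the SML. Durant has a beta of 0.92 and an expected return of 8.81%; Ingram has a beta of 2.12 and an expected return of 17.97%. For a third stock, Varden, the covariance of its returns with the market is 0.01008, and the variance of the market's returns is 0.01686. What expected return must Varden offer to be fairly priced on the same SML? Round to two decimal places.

MRP = (17.97% − 8.81%) / (2.12 − 0.92) = 7.6333%
R_f = 8.81% − 0.92 × 7.6333% = 1.7874%
β_Varden = Cov / Var(R_m) = 0.01008 / 0.01686 = 0.5979
E(R_Varden) = R_f + β × MRP = 1.7874% + 0.5979 × 7.6333% = 6.35%

6.35%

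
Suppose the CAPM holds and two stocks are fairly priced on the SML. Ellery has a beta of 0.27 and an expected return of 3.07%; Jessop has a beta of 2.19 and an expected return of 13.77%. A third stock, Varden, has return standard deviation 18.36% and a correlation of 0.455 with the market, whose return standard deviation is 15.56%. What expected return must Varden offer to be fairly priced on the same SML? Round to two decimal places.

4.56%

MRP = (13.77% − 3.07%) / (2.19 − 0.27) = 5.5729%
R_f = 3.07% − 0.27 × 5.5729% = 1.5653%
β_Varden = ρ·σ_i/σ_m = 0.455 × 18.36 / 15.56 = 0.5369
E(R_Varden) = R_f + β × MRP = 1.5653% + 0.5369 × 5.5729% = 4.56%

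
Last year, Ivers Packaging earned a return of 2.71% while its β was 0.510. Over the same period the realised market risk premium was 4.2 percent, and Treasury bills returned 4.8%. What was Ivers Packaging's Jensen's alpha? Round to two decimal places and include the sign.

CAPM benchmark = R_f + β(R_m − R_f) = 4.8% + 0.510 × 4.2% = 6.9420%
α = actual − benchmark = 2.71% − 6.9420% = -4.23%

-4.23%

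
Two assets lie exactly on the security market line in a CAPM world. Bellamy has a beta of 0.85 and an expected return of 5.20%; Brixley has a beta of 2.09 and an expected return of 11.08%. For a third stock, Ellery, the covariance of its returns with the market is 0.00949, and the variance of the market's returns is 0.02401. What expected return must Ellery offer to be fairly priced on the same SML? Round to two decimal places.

3.04%

MRP = (11.08% − 5.20%) / (2.09 − 0.85) = 4.7419%
R_f = 5.20% − 0.85 × 4.7419% = 1.1694%
β_Ellery = Cov / Var(R_m) = 0.00949 / 0.02401 = 0.3953
E(R_Ellery) = R_f + β × MRP = 1.1694% + 0.3953 × 4.7419% = 3.04%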